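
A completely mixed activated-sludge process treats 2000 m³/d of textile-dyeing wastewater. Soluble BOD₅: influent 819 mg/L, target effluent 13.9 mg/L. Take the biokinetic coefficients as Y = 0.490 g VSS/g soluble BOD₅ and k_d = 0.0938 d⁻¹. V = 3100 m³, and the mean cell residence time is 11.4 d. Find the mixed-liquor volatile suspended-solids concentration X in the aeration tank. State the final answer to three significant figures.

Solving the biomass balance for X: X = Y Q (S₀−S) θ_c / [V (1+k_d θ_c)] = 0.490 × 2000 × (819 − 13.9) × 11.4 / [3100 × (1 + 0.0938 × 11.4)] = 1402 mg/L.

X ≈ 1400 mg/L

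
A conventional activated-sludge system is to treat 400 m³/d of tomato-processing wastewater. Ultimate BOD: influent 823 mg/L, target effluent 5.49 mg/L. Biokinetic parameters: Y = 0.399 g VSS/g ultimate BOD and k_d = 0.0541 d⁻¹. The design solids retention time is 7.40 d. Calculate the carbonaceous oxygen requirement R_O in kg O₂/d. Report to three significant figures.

R_O ≈ 195 kg O₂/d

Y_obs = Y / (1 + k_d θ_c) = 0.399 / (1 + 0.0541 × 7.40) = 0.399 / 1.400 = 0.2849.
ΔS = 823 − 5.49 = 817.5 mg/L, so the substrate removal rate is 400 × 817.5/1000 = 327.0 kg ultimate BOD/d.
P_X = Y_obs·Q·(S₀ − S) = 0.2849 × 327.0 = 93.17 kg VSS/d.
R_O = Q·(S₀ − S) − 1.42·P_X = 327.0 − 1.42 × 93.17 = 194.7 kg O₂/d.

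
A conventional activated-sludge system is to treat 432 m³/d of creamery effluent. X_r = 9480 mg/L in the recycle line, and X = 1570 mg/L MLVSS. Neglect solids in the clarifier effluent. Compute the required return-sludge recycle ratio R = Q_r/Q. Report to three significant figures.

Mass balance around the secondary clarifier (neglecting effluent solids): R = X / (X_r − X) = 1570 / (9480 − 1570) = 0.1985.

R ≈ 0.198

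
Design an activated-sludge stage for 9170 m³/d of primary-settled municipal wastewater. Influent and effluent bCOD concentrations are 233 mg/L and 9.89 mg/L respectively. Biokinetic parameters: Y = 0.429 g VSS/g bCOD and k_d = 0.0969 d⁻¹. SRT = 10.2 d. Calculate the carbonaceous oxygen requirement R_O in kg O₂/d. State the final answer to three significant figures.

R_O ≈ 1420 kg O₂/d

Y_obs = Y / (1 + k_d θ_c) = 0.429 / (1 + 0.0969 × 10.2) = 0.429 / 1.988 = 0.2158.
Substrate removed = Q·(S₀ − S) = 9170 m³/d × (233 − 9.89) g/m³ = 2.05×10^6 g/d = 2046 kg/d.
P_X = Y_obs·Q·(S₀ − S) = 0.2158 × 2046 = 441.4 kg VSS/d.
Carbonaceous O₂ demand = substrate oxidised − cell-mass equivalent = 2046 − 1.42 × 441.4 = 1419 kg O₂/d.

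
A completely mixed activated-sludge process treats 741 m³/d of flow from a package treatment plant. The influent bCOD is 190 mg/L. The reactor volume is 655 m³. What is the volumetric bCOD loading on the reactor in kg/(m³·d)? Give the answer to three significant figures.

L_v ≈ 0.215 kg bCOD/(m³·d)

Applied bCOD load per unit volume = Q·S₀/V = (741 × 190/1000)/655.0 = 0.2149 kg bCOD·m⁻³·d⁻¹.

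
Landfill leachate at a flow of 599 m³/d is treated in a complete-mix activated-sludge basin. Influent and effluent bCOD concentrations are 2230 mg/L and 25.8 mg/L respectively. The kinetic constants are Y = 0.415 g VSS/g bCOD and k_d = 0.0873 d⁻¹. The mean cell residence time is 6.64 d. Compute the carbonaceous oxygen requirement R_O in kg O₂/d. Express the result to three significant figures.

R_O ≈ 828 kg O₂/d

Observed yield with endogenous decay: Y_obs = Y / (1 + k_d·θ_c) = 0.415 / (1 + 0.0873 × 6.64) = 0.415 / 1.580 = 0.2627 g VSS/g bCOD.
Substrate removed = Q·(S₀ − S) = 599 m³/d × (2230 − 25.8) g/m³ = 1.32×10^6 g/d = 1320 kg/d.
Net sludge production P_X = 0.2627 × 1320 = 346.9 kg VSS/d.
R_O = Q·ΔS − 1.42 P_X = 1320 − 492.5 = 827.8 kg O₂/d.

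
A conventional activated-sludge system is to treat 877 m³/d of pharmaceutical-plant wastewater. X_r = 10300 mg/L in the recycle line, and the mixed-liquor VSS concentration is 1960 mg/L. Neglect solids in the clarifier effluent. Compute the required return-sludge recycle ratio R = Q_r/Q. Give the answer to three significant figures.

R ≈ 0.235

Solids balance on the clarifier gives (1+R)X = R·X_r, so R = X/(X_r − X) = 1960 / (10300 − 1960) = 0.2350.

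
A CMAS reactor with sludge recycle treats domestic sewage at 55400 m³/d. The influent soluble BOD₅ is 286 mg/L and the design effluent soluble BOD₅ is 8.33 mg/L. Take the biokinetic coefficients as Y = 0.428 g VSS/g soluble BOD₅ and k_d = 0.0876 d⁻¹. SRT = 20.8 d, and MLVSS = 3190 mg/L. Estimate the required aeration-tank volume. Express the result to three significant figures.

From the SRT design equation V = Y Q (S₀−S) θ_c / [X (1 + k_d θ_c)] = 0.428 × 55400 × (286 − 8.33) × 20.8 / [3190 × (1 + 0.0876 × 20.8)] = 1.37×10^8 / 9002 = 15212 m³.

V ≈ 15200 m³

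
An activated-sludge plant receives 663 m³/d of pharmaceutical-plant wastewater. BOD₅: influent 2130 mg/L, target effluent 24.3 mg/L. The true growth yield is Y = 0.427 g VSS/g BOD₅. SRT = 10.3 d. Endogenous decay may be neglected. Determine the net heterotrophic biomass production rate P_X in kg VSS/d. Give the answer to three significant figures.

P_X ≈ 596 kg VSS/d

No decay correction is needed, so Y_obs = Y = 0.427.
Mass of BOD₅ removed per day: Q(S₀ − S) = 663 × 2106 g/m³ = 1396 kg/d.
P_X = Y_obs · Q(S₀ − S) = 0.4270 × 1396 = 596.1 kg VSS/d.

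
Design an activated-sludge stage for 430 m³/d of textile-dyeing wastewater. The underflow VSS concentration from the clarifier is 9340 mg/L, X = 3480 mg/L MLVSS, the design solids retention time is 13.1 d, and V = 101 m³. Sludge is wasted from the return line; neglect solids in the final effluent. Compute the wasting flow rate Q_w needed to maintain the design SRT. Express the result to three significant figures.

Q_w ≈ 2.87 m³/d

Q_w = (V·X)/(θ_c X_r) = 101.0 × 3480 / (13.1 × 9340) = 2.873 m³/d.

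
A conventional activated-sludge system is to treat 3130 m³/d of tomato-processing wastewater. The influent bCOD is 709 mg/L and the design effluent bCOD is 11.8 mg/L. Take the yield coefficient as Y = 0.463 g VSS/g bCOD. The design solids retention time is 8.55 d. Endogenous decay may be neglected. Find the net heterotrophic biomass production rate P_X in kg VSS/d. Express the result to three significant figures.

P_X ≈ 1010 kg VSS/d

No decay correction is needed, so Y_obs = Y = 0.463.
Q·(S₀ − S) = 3130 × (709 − 11.8) × 10⁻³ = 2182 kg/d removed.
P_X = Y_obs · Q(S₀ − S) = 0.4630 × 2182 = 1010 kg VSS/d.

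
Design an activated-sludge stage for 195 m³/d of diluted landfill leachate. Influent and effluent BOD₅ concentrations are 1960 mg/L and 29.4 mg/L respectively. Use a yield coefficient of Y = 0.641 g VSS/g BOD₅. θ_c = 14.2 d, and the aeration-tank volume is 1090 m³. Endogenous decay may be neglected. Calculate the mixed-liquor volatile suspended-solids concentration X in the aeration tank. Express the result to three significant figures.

From V·X = Y·Q·(S₀ − S)·θ_c (decay neglected): X = 0.641 × 195 × (1960 − 29.4) × 14.2 / 1090 = 3144 mg/L.

X ≈ 3140 mg/L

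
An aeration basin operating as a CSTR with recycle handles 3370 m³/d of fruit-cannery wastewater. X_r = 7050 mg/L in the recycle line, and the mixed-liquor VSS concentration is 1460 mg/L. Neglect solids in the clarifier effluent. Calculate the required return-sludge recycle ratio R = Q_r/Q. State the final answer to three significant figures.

R ≈ 0.261

R = Q_r/Q = X/(X_r − X) = 1460 / (7050 − 1460) = 0.2612.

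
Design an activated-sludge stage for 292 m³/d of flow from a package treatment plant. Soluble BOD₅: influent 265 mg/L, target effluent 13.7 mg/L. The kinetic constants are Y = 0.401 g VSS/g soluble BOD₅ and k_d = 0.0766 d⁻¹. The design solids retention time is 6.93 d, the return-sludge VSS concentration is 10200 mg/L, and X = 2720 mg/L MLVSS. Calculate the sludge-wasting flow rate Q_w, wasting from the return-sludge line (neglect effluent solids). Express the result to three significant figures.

Q_w ≈ 1.88 m³/d

Steady-state biomass mass balance: V·X·(1 + k_d·θ_c) = Y·Q·(S₀ − S)·θ_c, so V = 0.401 × 292 × (265 − 13.7) × 6.93 / [2720 × (1 + 0.0766 × 6.93)] = 2.04×10^5 / 4164 = 48.97 m³.
Q_w = (V·X)/(θ_c X_r) = 48.97 × 2720 / (6.93 × 10200) = 1.884 m³/d.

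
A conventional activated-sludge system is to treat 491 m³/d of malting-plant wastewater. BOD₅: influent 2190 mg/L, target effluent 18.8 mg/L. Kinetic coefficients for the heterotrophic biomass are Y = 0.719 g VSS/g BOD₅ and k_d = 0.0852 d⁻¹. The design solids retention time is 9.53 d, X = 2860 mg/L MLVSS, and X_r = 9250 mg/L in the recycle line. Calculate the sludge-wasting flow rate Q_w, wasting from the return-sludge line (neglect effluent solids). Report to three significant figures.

Q_w ≈ 45.7 m³/d

Steady-state biomass mass balance: V·X·(1 + k_d·θ_c) = Y·Q·(S₀ − S)·θ_c, so V = 0.719 × 491 × (2190 − 18.8) × 9.53 / [2860 × (1 + 0.0852 × 9.53)] = 7.3×10^6 / 5182 = 1410 m³.
Wasting from the return line (neglecting effluent solids): Q_w = V·X / (θ_c·X_r) = 1410 × 2860 / (9.53 × 9250) = 45.73 m³/d.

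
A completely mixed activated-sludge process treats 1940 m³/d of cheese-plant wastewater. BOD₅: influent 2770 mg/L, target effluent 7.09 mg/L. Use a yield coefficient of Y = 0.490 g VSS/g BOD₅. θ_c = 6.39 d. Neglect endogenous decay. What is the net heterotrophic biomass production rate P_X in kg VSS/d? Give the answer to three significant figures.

P_X ≈ 2630 kg VSS/d

With endogenous decay neglected, the observed yield equals the true yield: Y_obs = Y = 0.490 g VSS/g BOD₅.
Substrate removed = Q·(S₀ − S) = 1940 m³/d × (2770 − 7.09) g/m³ = 5.36×10^6 g/d = 5360 kg/d.
Net biomass production P_X = Y_obs × Q·(S₀ − S) = 0.4900 × 5360 = 2626 kg VSS/d.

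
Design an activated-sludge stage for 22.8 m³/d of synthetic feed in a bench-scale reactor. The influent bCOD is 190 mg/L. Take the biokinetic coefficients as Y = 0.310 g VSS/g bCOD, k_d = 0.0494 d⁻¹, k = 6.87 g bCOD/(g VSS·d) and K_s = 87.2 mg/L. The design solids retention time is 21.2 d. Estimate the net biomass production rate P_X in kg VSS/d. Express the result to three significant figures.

From the Monod/SRT balance for a CMAS, S = K_s·(1+k_d θ_c)/[θ_c·(Y k − k_d) − 1] = 87.2 × (1 + 0.0494 × 21.2) / [21.2 × (0.310 × 6.87 − 0.0494) − 1] = 178.5 / 43.10 = 4.142 mg/L.
The observed yield is Y_obs = Y/(1 + k_d·θ_c) = 0.310 / (1 + 0.0494 × 21.2) = 0.310 / 2.047 = 0.1514 g VSS per g bCOD removed.
Substrate removed = Q·(S₀ − S) = 22.8 m³/d × (190 − 4.14) g/m³ = 4.24×10^3 g/d = 4.238 kg/d.
Biomass produced: P_X = Y_obs·Q·ΔS = 0.1514 × 4.238 ≈ 0.6417 kg VSS/d.

P_X ≈ 0.642 kg VSS/d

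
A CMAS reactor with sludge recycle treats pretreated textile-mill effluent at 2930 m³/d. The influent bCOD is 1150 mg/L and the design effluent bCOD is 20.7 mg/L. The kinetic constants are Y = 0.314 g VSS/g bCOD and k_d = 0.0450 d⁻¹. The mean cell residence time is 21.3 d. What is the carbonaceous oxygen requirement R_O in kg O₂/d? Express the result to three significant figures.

Y_obs = Y / (1 + k_d θ_c) = 0.314 / (1 + 0.0450 × 21.3) = 0.314 / 1.958 = 0.1603.
Mass of bCOD removed per day: Q(S₀ − S) = 2930 × 1129 g/m³ = 3309 kg/d.
P_X = Y_obs·Q·(S₀ − S) = 0.1603 × 3309 = 530.5 kg VSS/d.
R_O = Q·(S₀ − S) − 1.42·P_X = 3309 − 1.42 × 530.5 = 2556 kg O₂/d.

R_O ≈ 2560 kg O₂/d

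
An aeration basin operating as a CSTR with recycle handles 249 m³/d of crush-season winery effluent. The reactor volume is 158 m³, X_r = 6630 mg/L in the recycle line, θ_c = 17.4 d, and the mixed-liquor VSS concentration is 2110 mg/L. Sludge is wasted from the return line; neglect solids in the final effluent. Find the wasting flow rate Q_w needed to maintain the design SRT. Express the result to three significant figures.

θ_c = V·X/(Q_w·X_r) when wasting from the recycle, so Q_w = V·X/(θ_c·X_r) = 158.0 × 2110 / (17.4 × 6630) = 2.890 m³/d.

Q_w ≈ 2.89 m³/d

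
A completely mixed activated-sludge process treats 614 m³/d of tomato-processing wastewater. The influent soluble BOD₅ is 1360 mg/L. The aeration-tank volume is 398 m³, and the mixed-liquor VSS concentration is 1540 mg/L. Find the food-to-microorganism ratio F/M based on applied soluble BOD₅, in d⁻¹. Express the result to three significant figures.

F/M ≈ 1.36 d⁻¹

F/M = applied load / biomass = Q·S₀/(V·X) = 614 × 1360 / (398.0 × 1540) = 1.362 d⁻¹.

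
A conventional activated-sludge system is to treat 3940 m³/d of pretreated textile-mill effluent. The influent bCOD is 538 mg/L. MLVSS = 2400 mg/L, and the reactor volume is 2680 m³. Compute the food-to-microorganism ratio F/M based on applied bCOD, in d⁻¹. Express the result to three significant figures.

Food-to-microorganism ratio F/M = Q S₀ / (V X) = 3940 × 538 / (2680 × 2400) = 0.3296 d⁻¹.

F/M ≈ 0.330 d⁻¹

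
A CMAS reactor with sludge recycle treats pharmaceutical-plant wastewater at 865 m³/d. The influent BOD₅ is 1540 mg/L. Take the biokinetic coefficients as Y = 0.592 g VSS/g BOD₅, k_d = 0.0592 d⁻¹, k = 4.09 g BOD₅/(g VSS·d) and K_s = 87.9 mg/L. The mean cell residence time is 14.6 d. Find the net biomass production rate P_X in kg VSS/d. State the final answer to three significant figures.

Effluent substrate depends only on kinetics and SRT: S = K_s(1 + k_d θ_c) / [θ_c(Yk − k_d) − 1] = 87.9 × (1 + 0.0592 × 14.6) / [14.6 × (0.592 × 4.09 − 0.0592) − 1] = 163.9 / 33.49 = 4.894 mg/L.
Correct the yield for decay: Y_obs = Y/(1 + k_d θ_c) = 0.592 / (1 + 0.0592 × 14.6) = 0.592 / 1.864 = 0.3175.
ΔS = 1540 − 4.89 = 1535 mg/L, so the substrate removal rate is 865 × 1535/1000 = 1328 kg BOD₅/d.
Biomass produced: P_X = Y_obs·Q·ΔS = 0.3175 × 1328 ≈ 421.7 kg VSS/d.

P_X ≈ 422 kg VSS/d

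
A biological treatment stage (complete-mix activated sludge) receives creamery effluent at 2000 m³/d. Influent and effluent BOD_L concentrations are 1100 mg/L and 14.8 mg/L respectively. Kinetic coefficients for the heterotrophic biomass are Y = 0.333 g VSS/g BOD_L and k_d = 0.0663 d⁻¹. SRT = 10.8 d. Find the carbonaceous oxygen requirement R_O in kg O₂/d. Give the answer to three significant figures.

Observed yield with endogenous decay: Y_obs = Y / (1 + k_d·θ_c) = 0.333 / (1 + 0.0663 × 10.8) = 0.333 / 1.716 = 0.1941 g VSS/g BOD_L.
Q·(S₀ − S) = 2000 × (1100 − 14.8) × 10⁻³ = 2170 kg/d removed.
P_X = Y_obs·Q·(S₀ − S) = 0.1941 × 2170 = 421.2 kg VSS/d.
R_O = Q·(S₀ − S) − 1.42·P_X = 2170 − 1.42 × 421.2 = 1572 kg O₂/d.

R_O ≈ 1570 kg O₂/d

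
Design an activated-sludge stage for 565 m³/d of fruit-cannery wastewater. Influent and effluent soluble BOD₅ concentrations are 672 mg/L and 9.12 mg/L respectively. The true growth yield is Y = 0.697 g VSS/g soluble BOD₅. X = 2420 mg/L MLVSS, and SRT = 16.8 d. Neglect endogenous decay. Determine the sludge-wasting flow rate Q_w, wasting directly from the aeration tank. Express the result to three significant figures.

Q_w ≈ 108 m³/d

With k_d = 0 the design equation reduces to V = Y Q (S₀−S) θ_c / X = 0.697 × 565 × (672 − 9.12) × 16.8 / 2420 = 1812 m³.
Wasting from the aeration tank: Q_w = V / θ_c = 1812 / 16.8 = 107.9 m³/d.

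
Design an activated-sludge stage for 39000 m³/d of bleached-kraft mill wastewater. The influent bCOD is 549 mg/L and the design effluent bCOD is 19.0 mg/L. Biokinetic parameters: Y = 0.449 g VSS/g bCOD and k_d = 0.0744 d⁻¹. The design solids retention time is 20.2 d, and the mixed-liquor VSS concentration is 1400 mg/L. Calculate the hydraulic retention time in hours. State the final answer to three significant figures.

Rearranging the biomass balance for a CMAS with decay, V = Y·Q·ΔS·θ_c / [X·(1+k_d θ_c)] = 0.449 × 39000 × (549 − 19.0) × 20.2 / [1400 × (1 + 0.0744 × 20.2)] = 1.87×10^8 / 3504 = 53502 m³.
Hydraulic retention time τ = V/Q = 53502 / 39000 = 1.372 d = 32.92 h.

τ ≈ 32.9 h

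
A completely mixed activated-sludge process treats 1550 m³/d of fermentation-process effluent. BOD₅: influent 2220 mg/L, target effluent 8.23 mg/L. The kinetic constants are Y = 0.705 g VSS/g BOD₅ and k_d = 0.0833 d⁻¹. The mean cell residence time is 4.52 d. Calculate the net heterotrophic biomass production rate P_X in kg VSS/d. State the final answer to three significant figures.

Correct the yield for decay: Y_obs = Y/(1 + k_d θ_c) = 0.705 / (1 + 0.0833 × 4.52) = 0.705 / 1.377 = 0.5122.
Mass of BOD₅ removed per day: Q(S₀ − S) = 1550 × 2212 g/m³ = 3428 kg/d.
P_X = Y_obs · Q(S₀ − S) = 0.5122 × 3428 = 1756 kg VSS/d.

P_X ≈ 1760 kg VSS/d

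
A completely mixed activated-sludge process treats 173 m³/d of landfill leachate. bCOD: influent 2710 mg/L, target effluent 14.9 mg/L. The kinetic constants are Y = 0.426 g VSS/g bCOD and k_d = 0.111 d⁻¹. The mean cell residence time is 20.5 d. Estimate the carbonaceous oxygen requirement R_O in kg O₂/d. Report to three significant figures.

Correct the yield for decay: Y_obs = Y/(1 + k_d θ_c) = 0.426 / (1 + 0.111 × 20.5) = 0.426 / 3.276 = 0.1301.
Q·(S₀ − S) = 173 × (2710 − 14.9) × 10⁻³ = 466.3 kg/d removed.
Biomass synthesised: P_X = Y_obs × 466.3 = 60.64 kg VSS/d.
Carbonaceous O₂ demand = substrate oxidised − cell-mass equivalent = 466.3 − 1.42 × 60.64 = 380.1 kg O₂/d.

R_O ≈ 380 kg O₂/d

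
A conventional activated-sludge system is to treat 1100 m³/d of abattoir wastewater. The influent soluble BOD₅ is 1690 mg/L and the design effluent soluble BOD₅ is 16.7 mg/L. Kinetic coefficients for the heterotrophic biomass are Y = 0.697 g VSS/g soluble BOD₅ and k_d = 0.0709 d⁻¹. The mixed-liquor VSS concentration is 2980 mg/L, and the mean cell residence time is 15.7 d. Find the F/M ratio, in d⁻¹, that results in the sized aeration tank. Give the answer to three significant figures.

Rearranging the biomass balance for a CMAS with decay, V = Y·Q·ΔS·θ_c / [X·(1+k_d θ_c)] = 0.697 × 1100 × (1690 − 16.7) × 15.7 / [2980 × (1 + 0.0709 × 15.7)] = 2.01×10^7 / 6297 = 3199 m³.
Food-to-microorganism ratio F/M = Q S₀ / (V X) = 1100 × 1690 / (3199 × 2980) = 0.1950 d⁻¹.

F/M ≈ 0.195 d⁻¹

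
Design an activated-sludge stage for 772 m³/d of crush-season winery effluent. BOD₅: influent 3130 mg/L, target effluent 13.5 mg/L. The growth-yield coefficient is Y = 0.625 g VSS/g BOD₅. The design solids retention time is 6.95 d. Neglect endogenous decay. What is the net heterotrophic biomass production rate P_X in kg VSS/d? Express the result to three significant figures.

P_X ≈ 1500 kg VSS/d

No decay correction is needed, so Y_obs = Y = 0.625.
ΔS = 3130 − 13.5 = 3116 mg/L, so the substrate removal rate is 772 × 3116/1000 = 2406 kg BOD₅/d.
P_X = Y_obs · Q(S₀ − S) = 0.6250 × 2406 = 1504 kg VSS/d.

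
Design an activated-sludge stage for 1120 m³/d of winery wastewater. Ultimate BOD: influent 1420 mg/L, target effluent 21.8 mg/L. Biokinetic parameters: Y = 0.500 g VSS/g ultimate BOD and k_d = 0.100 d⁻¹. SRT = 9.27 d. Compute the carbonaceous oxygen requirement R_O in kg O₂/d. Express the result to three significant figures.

R_O ≈ 989 kg O₂/d

The observed yield is Y_obs = Y/(1 + k_d·θ_c) = 0.500 / (1 + 0.100 × 9.27) = 0.500 / 1.927 = 0.2595 g VSS per g ultimate BOD removed.
ΔS = 1420 − 21.8 = 1398 mg/L, so the substrate removal rate is 1120 × 1398/1000 = 1566 kg ultimate BOD/d.
Net sludge production P_X = 0.2595 × 1566 = 406.3 kg VSS/d.
Carbonaceous O₂ demand = substrate oxidised − cell-mass equivalent = 1566 − 1.42 × 406.3 = 989.0 kg O₂/d.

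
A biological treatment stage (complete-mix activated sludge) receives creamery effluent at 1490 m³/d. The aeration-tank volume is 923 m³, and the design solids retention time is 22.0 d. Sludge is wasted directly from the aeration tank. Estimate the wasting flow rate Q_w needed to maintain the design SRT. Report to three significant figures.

Wasting from the aeration tank: Q_w = V / θ_c = 923.0 / 22.0 = 41.95 m³/d.

Q_w ≈ 42.0 m³/d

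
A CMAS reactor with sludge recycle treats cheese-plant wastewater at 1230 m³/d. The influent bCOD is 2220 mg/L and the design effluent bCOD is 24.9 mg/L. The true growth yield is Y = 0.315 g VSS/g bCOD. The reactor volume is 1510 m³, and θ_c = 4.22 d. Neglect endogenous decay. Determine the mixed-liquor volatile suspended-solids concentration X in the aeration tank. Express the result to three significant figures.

From V·X = Y·Q·(S₀ − S)·θ_c (decay neglected): X = 0.315 × 1230 × (2220 − 24.9) × 4.22 / 1510 = 2377 mg/L.

X ≈ 2380 mg/L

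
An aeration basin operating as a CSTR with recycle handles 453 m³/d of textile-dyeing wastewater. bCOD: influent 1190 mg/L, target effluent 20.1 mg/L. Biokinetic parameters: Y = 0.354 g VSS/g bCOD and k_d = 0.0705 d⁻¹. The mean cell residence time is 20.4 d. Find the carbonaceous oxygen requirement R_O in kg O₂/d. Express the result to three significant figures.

R_O ≈ 421 kg O₂/d

Observed yield with endogenous decay: Y_obs = Y / (1 + k_d·θ_c) = 0.354 / (1 + 0.0705 × 20.4) = 0.354 / 2.438 = 0.1452 g VSS/g bCOD.
Substrate removed = Q·(S₀ − S) = 453 m³/d × (1190 − 20.1) g/m³ = 5.3×10^5 g/d = 530.0 kg/d.
P_X = Y_obs·Q·(S₀ − S) = 0.1452 × 530.0 = 76.95 kg VSS/d.
R_O = Q·(S₀ − S) − 1.42·P_X = 530.0 − 1.42 × 76.95 = 420.7 kg O₂/d.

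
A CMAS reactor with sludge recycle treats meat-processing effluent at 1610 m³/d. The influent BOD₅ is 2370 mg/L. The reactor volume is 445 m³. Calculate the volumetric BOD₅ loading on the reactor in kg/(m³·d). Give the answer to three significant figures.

L_v = Q S₀ / V = 1610 × 2370 × 10⁻³ / 445.0 = 8.575 kg/(m³·d).

L_v ≈ 8.57 kg BOD₅/(m³·d)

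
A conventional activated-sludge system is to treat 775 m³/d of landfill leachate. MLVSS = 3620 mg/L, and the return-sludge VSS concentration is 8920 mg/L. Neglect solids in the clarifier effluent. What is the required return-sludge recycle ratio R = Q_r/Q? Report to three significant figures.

Mass balance around the secondary clarifier (neglecting effluent solids): R = X / (X_r − X) = 3620 / (8920 − 3620) = 0.6830.

R ≈ 0.683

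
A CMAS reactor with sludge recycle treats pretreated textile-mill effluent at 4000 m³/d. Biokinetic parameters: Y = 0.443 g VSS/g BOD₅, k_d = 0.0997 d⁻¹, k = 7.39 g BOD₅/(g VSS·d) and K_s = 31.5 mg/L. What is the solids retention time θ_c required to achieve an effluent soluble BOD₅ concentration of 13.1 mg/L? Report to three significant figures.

From 1/θ_c = Y·k·S/(K_s + S) − k_d: Y·k·S/(K_s+S) = 0.443 × 7.39 × 13.1 / (31.5 + 13.1) = 0.9616 d⁻¹.
Then 1/θ_c = μ − k_d = 0.9616 − 0.0997 = 0.8619 d⁻¹, giving θ_c = 1.160 d.

θ_c ≈ 1.16 d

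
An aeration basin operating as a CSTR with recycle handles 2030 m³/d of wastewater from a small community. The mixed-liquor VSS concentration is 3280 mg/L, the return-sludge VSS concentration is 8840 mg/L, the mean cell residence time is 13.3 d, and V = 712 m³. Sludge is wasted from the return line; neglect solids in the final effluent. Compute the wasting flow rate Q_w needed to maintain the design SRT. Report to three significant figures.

Q_w ≈ 19.9 m³/d

Q_w = (V·X)/(θ_c X_r) = 712.0 × 3280 / (13.3 × 8840) = 19.86 m³/d.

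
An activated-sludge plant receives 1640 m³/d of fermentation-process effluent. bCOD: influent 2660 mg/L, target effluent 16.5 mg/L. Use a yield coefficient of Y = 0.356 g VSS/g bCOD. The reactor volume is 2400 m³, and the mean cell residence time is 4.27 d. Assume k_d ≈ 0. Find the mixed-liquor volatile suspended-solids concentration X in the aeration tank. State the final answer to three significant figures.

X ≈ 2750 mg/L

X = Y·Q·ΔS·θ_c / V = 0.356 × 1640 × (2660 − 16.5) × 4.27 / 2400 = 2746 mg/L.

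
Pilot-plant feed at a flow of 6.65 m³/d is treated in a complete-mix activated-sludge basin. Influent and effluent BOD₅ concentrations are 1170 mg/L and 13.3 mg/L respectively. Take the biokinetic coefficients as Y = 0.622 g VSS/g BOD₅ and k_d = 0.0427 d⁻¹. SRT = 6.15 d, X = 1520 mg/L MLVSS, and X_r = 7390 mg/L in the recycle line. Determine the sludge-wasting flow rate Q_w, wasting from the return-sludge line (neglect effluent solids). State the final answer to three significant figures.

Q_w ≈ 0.513 m³/d

Steady-state biomass mass balance: V·X·(1 + k_d·θ_c) = Y·Q·(S₀ − S)·θ_c, so V = 0.622 × 6.65 × (1170 − 13.3) × 6.15 / [1520 × (1 + 0.0427 × 6.15)] = 2.94×10^4 / 1919 = 15.33 m³.
Q_w = (V·X)/(θ_c X_r) = 15.33 × 1520 / (6.15 × 7390) = 0.5128 m³/d.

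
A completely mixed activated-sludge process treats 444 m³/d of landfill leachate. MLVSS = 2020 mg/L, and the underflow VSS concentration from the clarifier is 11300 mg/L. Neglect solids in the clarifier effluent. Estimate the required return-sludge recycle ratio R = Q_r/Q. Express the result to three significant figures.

R ≈ 0.218

R = Q_r/Q = X/(X_r − X) = 2020 / (11300 − 2020) = 0.2177.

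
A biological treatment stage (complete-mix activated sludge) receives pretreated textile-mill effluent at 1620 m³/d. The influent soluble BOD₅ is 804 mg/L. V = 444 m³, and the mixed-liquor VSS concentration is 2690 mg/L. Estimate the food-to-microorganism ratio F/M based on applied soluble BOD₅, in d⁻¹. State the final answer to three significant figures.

Food-to-microorganism ratio F/M = Q S₀ / (V X) = 1620 × 804 / (444.0 × 2690) = 1.091 d⁻¹.

F/M ≈ 1.09 d⁻¹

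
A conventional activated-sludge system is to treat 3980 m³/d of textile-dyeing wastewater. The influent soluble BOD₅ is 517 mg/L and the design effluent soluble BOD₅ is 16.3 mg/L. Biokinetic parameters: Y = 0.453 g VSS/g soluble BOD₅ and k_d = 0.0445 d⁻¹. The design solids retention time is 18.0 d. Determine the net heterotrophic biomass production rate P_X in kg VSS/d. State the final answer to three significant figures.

Y_obs = Y / (1 + k_d θ_c) = 0.453 / (1 + 0.0445 × 18.0) = 0.453 / 1.801 = 0.2515.
Substrate removed = Q·(S₀ − S) = 3980 m³/d × (517 − 16.3) g/m³ = 1.99×10^6 g/d = 1993 kg/d.
Biomass produced: P_X = Y_obs·Q·ΔS = 0.2515 × 1993 ≈ 501.2 kg VSS/d.

P_X ≈ 501 kg VSS/d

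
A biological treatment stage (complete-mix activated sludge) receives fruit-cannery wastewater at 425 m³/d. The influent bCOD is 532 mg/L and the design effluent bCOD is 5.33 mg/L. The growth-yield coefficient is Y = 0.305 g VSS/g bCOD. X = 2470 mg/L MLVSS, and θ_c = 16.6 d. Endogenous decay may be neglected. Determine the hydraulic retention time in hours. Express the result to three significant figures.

V·X = Y·Q·ΔS·θ_c gives V = 0.305 × 425 × (532 − 5.33) × 16.6 / 2470 = 458.8 m³.
τ = V/Q = 458.8/425 = 1.080 d, or 25.91 h.

τ ≈ 25.9 h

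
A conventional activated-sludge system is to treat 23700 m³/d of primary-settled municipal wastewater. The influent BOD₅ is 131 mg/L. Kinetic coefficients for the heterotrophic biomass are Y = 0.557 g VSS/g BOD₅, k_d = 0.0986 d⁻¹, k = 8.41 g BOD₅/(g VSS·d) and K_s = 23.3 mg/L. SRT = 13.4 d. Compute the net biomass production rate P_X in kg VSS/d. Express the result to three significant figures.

For a completely mixed reactor with recycle the Lawrence–McCarty relation gives S = K_s·(1 + k_d·θ_c) / [θ_c·(Y·k − k_d) − 1] = 23.3 × (1 + 0.0986 × 13.4) / [13.4 × (0.557 × 8.41 − 0.0986) − 1] = 54.08 / 60.45 = 0.8947 mg/L.
Observed yield with endogenous decay: Y_obs = Y / (1 + k_d·θ_c) = 0.557 / (1 + 0.0986 × 13.4) = 0.557 / 2.321 = 0.2400 g VSS/g BOD₅.
Mass of BOD₅ removed per day: Q(S₀ − S) = 23700 × 130.1 g/m³ = 3083 kg/d.
Net biomass production P_X = Y_obs × Q·(S₀ − S) = 0.2400 × 3083 = 739.9 kg VSS/d.

P_X ≈ 740 kg VSS/d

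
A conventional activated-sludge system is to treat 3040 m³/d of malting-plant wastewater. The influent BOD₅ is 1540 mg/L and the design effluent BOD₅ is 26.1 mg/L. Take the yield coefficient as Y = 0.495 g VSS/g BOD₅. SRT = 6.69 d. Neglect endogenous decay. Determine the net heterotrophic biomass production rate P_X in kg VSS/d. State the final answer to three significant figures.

With endogenous decay neglected, the observed yield equals the true yield: Y_obs = Y = 0.495 g VSS/g BOD₅.
Mass of BOD₅ removed per day: Q(S₀ − S) = 3040 × 1514 g/m³ = 4602 kg/d.
So the net sludge growth is P_X = 0.4950 × 4602 = 2278 kg VSS/d.

P_X ≈ 2280 kg VSS/d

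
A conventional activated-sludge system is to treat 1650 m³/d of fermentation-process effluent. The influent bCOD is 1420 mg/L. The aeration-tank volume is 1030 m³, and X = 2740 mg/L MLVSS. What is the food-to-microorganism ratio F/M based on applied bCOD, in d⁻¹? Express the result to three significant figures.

F/M = Q·S₀ / (V·X) = 1650 × 1420 / (1030 × 2740) = 0.8302 g bCOD·(g VSS·d)⁻¹.

F/M ≈ 0.830 d⁻¹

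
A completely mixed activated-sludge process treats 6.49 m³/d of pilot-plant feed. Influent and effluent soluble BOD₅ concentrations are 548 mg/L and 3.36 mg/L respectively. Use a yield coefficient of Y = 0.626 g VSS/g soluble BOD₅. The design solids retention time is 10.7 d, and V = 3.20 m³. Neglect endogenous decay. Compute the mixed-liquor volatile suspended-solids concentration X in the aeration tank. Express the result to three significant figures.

X ≈ 7400 mg/L

X = Y·Q·ΔS·θ_c / V = 0.626 × 6.49 × (548 − 3.36) × 10.7 / 3.20 = 7399 mg/L.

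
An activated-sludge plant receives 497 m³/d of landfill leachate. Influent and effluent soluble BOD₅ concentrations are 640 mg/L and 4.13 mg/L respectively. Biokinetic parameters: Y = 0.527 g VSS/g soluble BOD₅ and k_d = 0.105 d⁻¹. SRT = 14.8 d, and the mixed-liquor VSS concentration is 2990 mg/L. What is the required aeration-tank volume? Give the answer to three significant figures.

V ≈ 323 m³

Steady-state biomass mass balance: V·X·(1 + k_d·θ_c) = Y·Q·(S₀ − S)·θ_c, so V = 0.527 × 497 × (640 − 4.13) × 14.8 / [2990 × (1 + 0.105 × 14.8)] = 2.46×10^6 / 7636 = 322.8 m³.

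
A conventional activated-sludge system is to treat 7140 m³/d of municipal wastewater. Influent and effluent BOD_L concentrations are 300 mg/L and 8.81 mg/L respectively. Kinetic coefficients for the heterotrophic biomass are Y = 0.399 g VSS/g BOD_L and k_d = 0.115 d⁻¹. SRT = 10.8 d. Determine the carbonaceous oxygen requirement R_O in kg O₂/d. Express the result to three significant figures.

R_O ≈ 1550 kg O₂/d

The observed yield is Y_obs = Y/(1 + k_d·θ_c) = 0.399 / (1 + 0.115 × 10.8) = 0.399 / 2.242 = 0.1780 g VSS per g BOD_L removed.
ΔS = 300 − 8.81 = 291.2 mg/L, so the substrate removal rate is 7140 × 291.2/1000 = 2079 kg BOD_L/d.
Biomass synthesised: P_X = Y_obs × 2079 = 370.0 kg VSS/d.
R_O = Q·(S₀ − S) − 1.42·P_X = 2079 − 1.42 × 370.0 = 1554 kg O₂/d.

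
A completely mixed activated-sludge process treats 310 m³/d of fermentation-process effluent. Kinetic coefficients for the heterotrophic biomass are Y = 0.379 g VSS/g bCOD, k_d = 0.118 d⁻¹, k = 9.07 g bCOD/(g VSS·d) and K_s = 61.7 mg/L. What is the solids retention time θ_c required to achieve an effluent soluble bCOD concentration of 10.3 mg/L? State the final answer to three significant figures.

θ_c ≈ 2.68 d

From 1/θ_c = Y·k·S/(K_s + S) − k_d: Y·k·S/(K_s+S) = 0.379 × 9.07 × 10.3 / (61.7 + 10.3) = 0.4918 d⁻¹.
Then 1/θ_c = μ − k_d = 0.4918 − 0.118 = 0.3738 d⁻¹, giving θ_c = 2.676 d.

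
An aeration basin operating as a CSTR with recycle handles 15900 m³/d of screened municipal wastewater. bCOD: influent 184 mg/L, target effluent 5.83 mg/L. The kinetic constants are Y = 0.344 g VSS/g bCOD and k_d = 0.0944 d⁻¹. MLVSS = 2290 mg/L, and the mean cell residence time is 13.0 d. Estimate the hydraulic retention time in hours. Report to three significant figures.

Steady-state biomass mass balance: V·X·(1 + k_d·θ_c) = Y·Q·(S₀ − S)·θ_c, so V = 0.344 × 15900 × (184 − 5.83) × 13.0 / [2290 × (1 + 0.0944 × 13.0)] = 1.27×10^7 / 5100 = 2484 m³.
τ = V/Q = 2484/15900 = 0.1562 d, or 3.749 h.

τ ≈ 3.75 h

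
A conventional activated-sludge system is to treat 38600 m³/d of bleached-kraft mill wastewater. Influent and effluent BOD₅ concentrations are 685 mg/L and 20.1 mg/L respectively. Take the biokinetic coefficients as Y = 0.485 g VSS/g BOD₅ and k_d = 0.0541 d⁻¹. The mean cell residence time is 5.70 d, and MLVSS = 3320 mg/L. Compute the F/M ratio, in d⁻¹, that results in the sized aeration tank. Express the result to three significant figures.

From the SRT design equation V = Y Q (S₀−S) θ_c / [X (1 + k_d θ_c)] = 0.485 × 38600 × (685 − 20.1) × 5.70 / [3320 × (1 + 0.0541 × 5.70)] = 7.1×10^7 / 4344 = 16334 m³.
Food-to-microorganism ratio F/M = Q S₀ / (V X) = 38600 × 685 / (16334 × 3320) = 0.4876 d⁻¹.

F/M ≈ 0.488 d⁻¹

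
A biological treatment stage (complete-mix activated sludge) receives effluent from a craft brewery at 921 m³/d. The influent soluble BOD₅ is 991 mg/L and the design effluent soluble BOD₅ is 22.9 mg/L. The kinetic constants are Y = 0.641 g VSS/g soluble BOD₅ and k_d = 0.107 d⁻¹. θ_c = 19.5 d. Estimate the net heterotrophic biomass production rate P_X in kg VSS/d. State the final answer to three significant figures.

The observed yield is Y_obs = Y/(1 + k_d·θ_c) = 0.641 / (1 + 0.107 × 19.5) = 0.641 / 3.087 = 0.2077 g VSS per g soluble BOD₅ removed.
Q·(S₀ − S) = 921 × (991 − 22.9) × 10⁻³ = 891.6 kg/d removed.
P_X = Y_obs · Q(S₀ − S) = 0.2077 × 891.6 = 185.2 kg VSS/d.

P_X ≈ 185 kg VSS/d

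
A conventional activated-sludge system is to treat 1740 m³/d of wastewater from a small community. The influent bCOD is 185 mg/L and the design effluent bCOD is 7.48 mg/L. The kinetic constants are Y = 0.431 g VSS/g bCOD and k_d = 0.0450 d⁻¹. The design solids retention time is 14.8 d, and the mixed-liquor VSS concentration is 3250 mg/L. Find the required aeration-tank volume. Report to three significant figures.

Steady-state biomass mass balance: V·X·(1 + k_d·θ_c) = Y·Q·(S₀ − S)·θ_c, so V = 0.431 × 1740 × (185 − 7.48) × 14.8 / [3250 × (1 + 0.0450 × 14.8)] = 1.97×10^6 / 5414 = 363.9 m³.

V ≈ 364 m³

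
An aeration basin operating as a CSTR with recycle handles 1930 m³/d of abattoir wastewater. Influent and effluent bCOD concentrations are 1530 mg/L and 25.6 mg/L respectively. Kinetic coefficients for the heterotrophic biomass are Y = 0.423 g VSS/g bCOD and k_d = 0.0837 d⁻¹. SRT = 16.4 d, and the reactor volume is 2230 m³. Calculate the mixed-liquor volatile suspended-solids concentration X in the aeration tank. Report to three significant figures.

X ≈ 3810 mg/L

X = Y·Q·ΔS·θ_c / [V·(1 + k_d θ_c)] = 0.423 × 1930 × (1530 − 25.6) × 16.4 / [2230 × (1 + 0.0837 × 16.4)] = 3807 mg/L.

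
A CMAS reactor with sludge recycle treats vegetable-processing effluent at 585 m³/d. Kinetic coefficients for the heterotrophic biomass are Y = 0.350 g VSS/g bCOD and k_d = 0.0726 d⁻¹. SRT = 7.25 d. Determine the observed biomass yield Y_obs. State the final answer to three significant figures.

Y_obs ≈ 0.229 g VSS/g bCOD

Correct the yield for decay: Y_obs = Y/(1 + k_d θ_c) = 0.350 / (1 + 0.0726 × 7.25) = 0.350 / 1.526 = 0.2293.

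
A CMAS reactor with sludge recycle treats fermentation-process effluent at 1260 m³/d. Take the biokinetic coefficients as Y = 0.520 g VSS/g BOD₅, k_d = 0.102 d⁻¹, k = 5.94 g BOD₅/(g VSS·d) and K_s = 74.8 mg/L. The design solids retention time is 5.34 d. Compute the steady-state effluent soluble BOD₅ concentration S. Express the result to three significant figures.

S ≈ 7.73 mg/L

From the Monod/SRT balance for a CMAS, S = K_s·(1+k_d θ_c)/[θ_c·(Y k − k_d) − 1] = 74.8 × (1 + 0.102 × 5.34) / [5.34 × (0.520 × 5.94 − 0.102) − 1] = 115.5 / 14.95 = 7.729 mg/L.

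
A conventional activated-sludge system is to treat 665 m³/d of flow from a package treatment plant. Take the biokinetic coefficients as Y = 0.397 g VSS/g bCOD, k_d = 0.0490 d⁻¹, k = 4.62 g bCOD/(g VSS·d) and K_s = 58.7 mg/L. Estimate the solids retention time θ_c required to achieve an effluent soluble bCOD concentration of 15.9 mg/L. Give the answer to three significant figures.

From 1/θ_c = Y·k·S/(K_s + S) − k_d: Y·k·S/(K_s+S) = 0.397 × 4.62 × 15.9 / (58.7 + 15.9) = 0.3909 d⁻¹.
1/θ_c = 0.3909 − 0.0490 = 0.3419 d⁻¹, so θ_c = 2.925 d.

θ_c ≈ 2.92 d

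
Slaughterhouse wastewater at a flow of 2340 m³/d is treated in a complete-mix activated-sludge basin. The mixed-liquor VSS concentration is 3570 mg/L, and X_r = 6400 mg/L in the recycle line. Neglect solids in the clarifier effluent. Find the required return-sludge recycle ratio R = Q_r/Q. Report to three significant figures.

R = Q_r/Q = X/(X_r − X) = 3570 / (6400 − 3570) = 1.261.

R ≈ 1.26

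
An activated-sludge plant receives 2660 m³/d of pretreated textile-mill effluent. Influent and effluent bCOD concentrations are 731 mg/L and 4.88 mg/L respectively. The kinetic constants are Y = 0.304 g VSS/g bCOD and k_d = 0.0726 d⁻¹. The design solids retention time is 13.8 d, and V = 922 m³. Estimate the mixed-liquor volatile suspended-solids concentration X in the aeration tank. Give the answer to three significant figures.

From V·X·(1 + k_d·θ_c) = Y·Q·(S₀ − S)·θ_c: X = 0.304 × 2660 × (731 − 4.88) × 13.8 / [922 × (1 + 0.0726 × 13.8)] = 4390 mg/L.

X ≈ 4390 mg/L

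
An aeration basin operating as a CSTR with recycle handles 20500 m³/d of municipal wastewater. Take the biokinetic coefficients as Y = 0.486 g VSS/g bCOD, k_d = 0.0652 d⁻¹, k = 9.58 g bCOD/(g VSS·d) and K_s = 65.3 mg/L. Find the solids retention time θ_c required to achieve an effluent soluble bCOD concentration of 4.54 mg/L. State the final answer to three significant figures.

θ_c ≈ 4.21 d

At the target effluent, Y k S/(K_s+S) = 0.486×9.58×4.54/69.84 = 0.3027 d⁻¹.
1/θ_c = 0.3027 − 0.0652 = 0.2375 d⁻¹, so θ_c = 4.211 d.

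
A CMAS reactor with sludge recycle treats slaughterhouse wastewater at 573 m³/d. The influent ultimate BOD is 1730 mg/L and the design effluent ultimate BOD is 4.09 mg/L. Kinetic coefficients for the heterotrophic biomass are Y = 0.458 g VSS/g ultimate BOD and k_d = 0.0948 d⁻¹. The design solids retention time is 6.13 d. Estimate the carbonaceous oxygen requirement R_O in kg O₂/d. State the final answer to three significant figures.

R_O ≈ 582 kg O₂/d

Observed yield with endogenous decay: Y_obs = Y / (1 + k_d·θ_c) = 0.458 / (1 + 0.0948 × 6.13) = 0.458 / 1.581 = 0.2897 g VSS/g ultimate BOD.
ΔS = 1730 − 4.09 = 1726 mg/L, so the substrate removal rate is 573 × 1726/1000 = 988.9 kg ultimate BOD/d.
P_X = Y_obs·Q·(S₀ − S) = 0.2897 × 988.9 = 286.5 kg VSS/d.
R_O = Q·(S₀ − S) − 1.42·P_X = 988.9 − 1.42 × 286.5 = 582.2 kg O₂/d.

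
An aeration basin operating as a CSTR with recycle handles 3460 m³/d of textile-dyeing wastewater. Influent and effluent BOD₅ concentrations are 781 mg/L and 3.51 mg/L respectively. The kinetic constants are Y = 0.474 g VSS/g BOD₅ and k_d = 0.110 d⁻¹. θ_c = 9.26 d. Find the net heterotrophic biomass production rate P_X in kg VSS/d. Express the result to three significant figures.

Correct the yield for decay: Y_obs = Y/(1 + k_d θ_c) = 0.474 / (1 + 0.110 × 9.26) = 0.474 / 2.019 = 0.2348.
Q·(S₀ − S) = 3460 × (781 − 3.51) × 10⁻³ = 2690 kg/d removed.
Net biomass production P_X = Y_obs × Q·(S₀ − S) = 0.2348 × 2690 = 631.7 kg VSS/d.

P_X ≈ 632 kg VSS/d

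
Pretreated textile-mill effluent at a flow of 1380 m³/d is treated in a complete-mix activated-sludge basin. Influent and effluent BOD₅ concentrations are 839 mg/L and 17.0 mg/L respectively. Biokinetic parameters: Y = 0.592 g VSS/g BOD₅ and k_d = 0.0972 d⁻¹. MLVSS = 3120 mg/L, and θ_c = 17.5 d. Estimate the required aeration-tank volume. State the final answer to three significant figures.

Steady-state biomass mass balance: V·X·(1 + k_d·θ_c) = Y·Q·(S₀ − S)·θ_c, so V = 0.592 × 1380 × (839 − 17.0) × 17.5 / [3120 × (1 + 0.0972 × 17.5)] = 1.18×10^7 / 8427 = 1395 m³.

V ≈ 1390 m³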